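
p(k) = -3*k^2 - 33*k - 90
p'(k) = -6*k - 33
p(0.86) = -120.60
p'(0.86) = -38.16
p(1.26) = -136.34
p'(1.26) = -40.56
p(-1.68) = -43.03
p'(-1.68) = -22.92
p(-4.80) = -0.72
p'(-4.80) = -4.20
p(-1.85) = -39.22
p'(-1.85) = -21.90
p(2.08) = -171.62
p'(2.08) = -45.48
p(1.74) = -156.50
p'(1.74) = -43.44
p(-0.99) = -60.27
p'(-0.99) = -27.06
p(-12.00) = -126.00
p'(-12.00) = 39.00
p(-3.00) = -18.00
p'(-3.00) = -15.00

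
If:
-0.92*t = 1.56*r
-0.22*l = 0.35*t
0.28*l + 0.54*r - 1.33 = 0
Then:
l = 2.77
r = 1.03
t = -1.74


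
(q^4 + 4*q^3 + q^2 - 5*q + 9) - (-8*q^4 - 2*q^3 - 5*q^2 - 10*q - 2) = 9*q^4 + 6*q^3 + 6*q^2 + 5*q + 11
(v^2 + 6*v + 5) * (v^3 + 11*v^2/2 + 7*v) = v^5 + 23*v^4/2 + 45*v^3 + 139*v^2/2 + 35*v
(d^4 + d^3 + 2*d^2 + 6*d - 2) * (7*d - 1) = 7*d^5 + 6*d^4 + 13*d^3 + 40*d^2 - 20*d + 2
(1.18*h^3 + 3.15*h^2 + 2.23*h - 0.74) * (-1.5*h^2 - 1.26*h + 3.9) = -1.77*h^5 - 6.2118*h^4 - 2.712*h^3 + 10.5852*h^2 + 9.6294*h - 2.886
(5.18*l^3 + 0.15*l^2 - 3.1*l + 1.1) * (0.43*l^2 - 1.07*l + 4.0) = 2.2274*l^5 - 5.4781*l^4 + 19.2265*l^3 + 4.39*l^2 - 13.577*l + 4.4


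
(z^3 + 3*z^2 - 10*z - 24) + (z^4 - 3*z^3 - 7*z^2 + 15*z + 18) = z^4 - 2*z^3 - 4*z^2 + 5*z - 6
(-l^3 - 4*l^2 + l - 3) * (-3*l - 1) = 3*l^4 + 13*l^3 + l^2 + 8*l + 3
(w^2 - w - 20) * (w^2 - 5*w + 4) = w^4 - 6*w^3 - 11*w^2 + 96*w - 80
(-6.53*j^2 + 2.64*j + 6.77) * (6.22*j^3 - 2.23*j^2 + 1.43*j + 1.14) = -40.6166*j^5 + 30.9827*j^4 + 26.8843*j^3 - 18.7661*j^2 + 12.6907*j + 7.7178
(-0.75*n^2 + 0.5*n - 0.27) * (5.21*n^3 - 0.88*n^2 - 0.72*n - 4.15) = -3.9075*n^5 + 3.265*n^4 - 1.3067*n^3 + 2.9901*n^2 - 1.8806*n + 1.1205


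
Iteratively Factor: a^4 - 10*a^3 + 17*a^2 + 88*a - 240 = (a - 4)*(a^3 - 6*a^2 - 7*a + 60) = (a - 4)*(a + 3)*(a^2 - 9*a + 20) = (a - 5)*(a - 4)*(a + 3)*(a - 4)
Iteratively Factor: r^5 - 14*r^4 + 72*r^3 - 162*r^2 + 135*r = (r - 5)*(r^4 - 9*r^3 + 27*r^2 - 27*r) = (r - 5)*(r - 3)*(r^3 - 6*r^2 + 9*r) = (r - 5)*(r - 3)^2*(r^2 - 3*r) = (r - 5)*(r - 3)^3*(r)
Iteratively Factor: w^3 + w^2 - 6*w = (w - 2)*(w^2 + 3*w) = (w - 2)*(w + 3)*(w)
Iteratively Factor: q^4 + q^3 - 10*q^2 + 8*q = (q - 1)*(q^3 + 2*q^2 - 8*q) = q*(q - 1)*(q^2 + 2*q - 8) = q*(q - 1)*(q + 4)*(q - 2)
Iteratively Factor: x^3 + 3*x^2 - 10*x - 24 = (x - 3)*(x^2 + 6*x + 8) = (x - 3)*(x + 2)*(x + 4)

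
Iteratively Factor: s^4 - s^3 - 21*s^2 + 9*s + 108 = (s + 3)*(s^3 - 4*s^2 - 9*s + 36) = (s + 3)^2*(s^2 - 7*s + 12) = (s - 3)*(s + 3)^2*(s - 4)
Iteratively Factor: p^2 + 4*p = (p + 4)*(p)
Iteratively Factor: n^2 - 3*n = (n)*(n - 3)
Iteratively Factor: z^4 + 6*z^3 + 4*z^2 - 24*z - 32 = (z - 2)*(z^3 + 8*z^2 + 20*z + 16) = (z - 2)*(z + 4)*(z^2 + 4*z + 4) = (z - 2)*(z + 2)*(z + 4)*(z + 2)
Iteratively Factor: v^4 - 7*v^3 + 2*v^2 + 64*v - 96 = (v - 2)*(v^3 - 5*v^2 - 8*v + 48) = (v - 2)*(v + 3)*(v^2 - 8*v + 16) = (v - 4)*(v - 2)*(v + 3)*(v - 4)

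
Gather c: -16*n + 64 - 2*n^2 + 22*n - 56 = -2*n^2 + 6*n + 8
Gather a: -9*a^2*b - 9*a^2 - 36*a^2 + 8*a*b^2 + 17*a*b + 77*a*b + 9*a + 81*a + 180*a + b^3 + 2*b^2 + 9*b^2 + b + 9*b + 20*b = a^2*(-9*b - 45) + a*(8*b^2 + 94*b + 270) + b^3 + 11*b^2 + 30*b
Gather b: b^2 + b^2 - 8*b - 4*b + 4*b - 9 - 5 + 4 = 2*b^2 - 8*b - 10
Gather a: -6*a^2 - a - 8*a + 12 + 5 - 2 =-6*a^2 - 9*a + 15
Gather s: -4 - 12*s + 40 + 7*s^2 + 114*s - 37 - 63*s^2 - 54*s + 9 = -56*s^2 + 48*s + 8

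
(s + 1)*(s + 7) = s^2 + 8*s + 7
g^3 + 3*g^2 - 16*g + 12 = (g - 2)*(g - 1)*(g + 6)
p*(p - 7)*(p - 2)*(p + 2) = p^4 - 7*p^3 - 4*p^2 + 28*p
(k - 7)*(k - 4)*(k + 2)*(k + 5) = k^4 - 4*k^3 - 39*k^2 + 86*k + 280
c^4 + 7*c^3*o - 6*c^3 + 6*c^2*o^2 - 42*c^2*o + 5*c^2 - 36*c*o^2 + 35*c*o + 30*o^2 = (c - 5)*(c - 1)*(c + o)*(c + 6*o)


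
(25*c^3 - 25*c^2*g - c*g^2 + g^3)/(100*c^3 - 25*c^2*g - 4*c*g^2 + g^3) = (c - g)/(4*c - g)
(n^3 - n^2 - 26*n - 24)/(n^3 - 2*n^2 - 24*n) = (n + 1)/n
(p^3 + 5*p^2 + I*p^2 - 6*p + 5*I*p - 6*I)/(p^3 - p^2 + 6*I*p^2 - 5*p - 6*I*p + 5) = (p + 6)/(p + 5*I)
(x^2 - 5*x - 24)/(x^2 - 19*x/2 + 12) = 2*(x + 3)/(2*x - 3)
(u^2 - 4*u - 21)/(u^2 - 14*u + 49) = (u + 3)/(u - 7)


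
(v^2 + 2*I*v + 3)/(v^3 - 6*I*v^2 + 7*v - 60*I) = (v - I)/(v^2 - 9*I*v - 20)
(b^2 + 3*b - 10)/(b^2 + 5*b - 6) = (b^2 + 3*b - 10)/(b^2 + 5*b - 6)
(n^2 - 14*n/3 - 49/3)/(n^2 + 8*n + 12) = (3*n^2 - 14*n - 49)/(3*(n^2 + 8*n + 12))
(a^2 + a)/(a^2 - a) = (a + 1)/(a - 1)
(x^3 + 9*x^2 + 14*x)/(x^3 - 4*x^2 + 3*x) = (x^2 + 9*x + 14)/(x^2 - 4*x + 3)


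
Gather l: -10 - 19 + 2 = -27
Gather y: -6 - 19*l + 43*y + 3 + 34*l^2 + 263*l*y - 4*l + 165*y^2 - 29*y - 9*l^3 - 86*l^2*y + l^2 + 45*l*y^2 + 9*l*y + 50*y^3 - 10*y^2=-9*l^3 + 35*l^2 - 23*l + 50*y^3 + y^2*(45*l + 155) + y*(-86*l^2 + 272*l + 14) - 3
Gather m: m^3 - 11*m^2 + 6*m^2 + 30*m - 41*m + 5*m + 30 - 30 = m^3 - 5*m^2 - 6*m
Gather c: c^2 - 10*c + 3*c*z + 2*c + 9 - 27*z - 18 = c^2 + c*(3*z - 8) - 27*z - 9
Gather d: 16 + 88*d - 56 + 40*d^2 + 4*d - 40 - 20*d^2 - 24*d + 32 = 20*d^2 + 68*d - 48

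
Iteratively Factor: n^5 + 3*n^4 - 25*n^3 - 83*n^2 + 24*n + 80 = (n - 1)*(n^4 + 4*n^3 - 21*n^2 - 104*n - 80) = (n - 1)*(n + 4)*(n^3 - 21*n - 20) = (n - 1)*(n + 4)^2*(n^2 - 4*n - 5) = (n - 5)*(n - 1)*(n + 4)^2*(n + 1)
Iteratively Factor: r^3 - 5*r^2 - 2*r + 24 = (r + 2)*(r^2 - 7*r + 12) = (r - 3)*(r + 2)*(r - 4)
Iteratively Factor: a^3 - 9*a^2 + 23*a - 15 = (a - 5)*(a^2 - 4*a + 3) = (a - 5)*(a - 1)*(a - 3)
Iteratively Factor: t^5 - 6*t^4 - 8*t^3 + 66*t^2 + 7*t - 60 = (t - 5)*(t^4 - t^3 - 13*t^2 + t + 12) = (t - 5)*(t + 3)*(t^3 - 4*t^2 - t + 4) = (t - 5)*(t - 1)*(t + 3)*(t^2 - 3*t - 4) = (t - 5)*(t - 1)*(t + 1)*(t + 3)*(t - 4)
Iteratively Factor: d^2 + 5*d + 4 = (d + 1)*(d + 4)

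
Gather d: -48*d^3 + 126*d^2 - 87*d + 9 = -48*d^3 + 126*d^2 - 87*d + 9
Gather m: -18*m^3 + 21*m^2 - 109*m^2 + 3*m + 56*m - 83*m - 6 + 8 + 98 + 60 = -18*m^3 - 88*m^2 - 24*m + 160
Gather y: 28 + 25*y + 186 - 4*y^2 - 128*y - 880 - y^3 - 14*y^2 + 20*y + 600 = -y^3 - 18*y^2 - 83*y - 66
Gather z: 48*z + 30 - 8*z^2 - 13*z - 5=-8*z^2 + 35*z + 25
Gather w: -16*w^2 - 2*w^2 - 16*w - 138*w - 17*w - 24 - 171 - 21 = -18*w^2 - 171*w - 216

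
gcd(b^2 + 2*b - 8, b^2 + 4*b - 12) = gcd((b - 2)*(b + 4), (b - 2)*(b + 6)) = b - 2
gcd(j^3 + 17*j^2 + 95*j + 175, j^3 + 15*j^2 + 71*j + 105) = j^2 + 12*j + 35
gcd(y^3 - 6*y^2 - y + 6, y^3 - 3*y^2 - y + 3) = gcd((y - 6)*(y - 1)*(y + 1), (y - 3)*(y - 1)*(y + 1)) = y^2 - 1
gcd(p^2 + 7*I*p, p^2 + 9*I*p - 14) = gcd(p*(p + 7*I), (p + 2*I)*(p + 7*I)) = p + 7*I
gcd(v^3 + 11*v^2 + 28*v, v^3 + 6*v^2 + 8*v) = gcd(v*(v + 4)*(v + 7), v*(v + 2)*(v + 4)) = v^2 + 4*v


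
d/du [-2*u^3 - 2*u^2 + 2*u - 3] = -6*u^2 - 4*u + 2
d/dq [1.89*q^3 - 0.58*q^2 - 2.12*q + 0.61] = 5.67*q^2 - 1.16*q - 2.12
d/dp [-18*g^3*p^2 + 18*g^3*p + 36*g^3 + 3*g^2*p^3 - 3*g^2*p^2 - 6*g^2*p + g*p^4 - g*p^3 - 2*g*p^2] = g*(-36*g^2*p + 18*g^2 + 9*g*p^2 - 6*g*p - 6*g + 4*p^3 - 3*p^2 - 4*p)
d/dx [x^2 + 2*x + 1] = 2*x + 2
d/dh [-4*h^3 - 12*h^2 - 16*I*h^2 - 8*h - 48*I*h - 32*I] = -12*h^2 - h*(24 + 32*I) - 8 - 48*I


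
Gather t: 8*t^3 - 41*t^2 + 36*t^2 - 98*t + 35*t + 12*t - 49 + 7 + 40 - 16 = 8*t^3 - 5*t^2 - 51*t - 18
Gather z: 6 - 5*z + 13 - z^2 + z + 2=-z^2 - 4*z + 21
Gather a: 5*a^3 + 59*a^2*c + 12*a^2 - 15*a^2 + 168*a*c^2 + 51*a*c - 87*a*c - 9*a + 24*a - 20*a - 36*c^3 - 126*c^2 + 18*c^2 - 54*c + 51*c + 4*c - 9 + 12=5*a^3 + a^2*(59*c - 3) + a*(168*c^2 - 36*c - 5) - 36*c^3 - 108*c^2 + c + 3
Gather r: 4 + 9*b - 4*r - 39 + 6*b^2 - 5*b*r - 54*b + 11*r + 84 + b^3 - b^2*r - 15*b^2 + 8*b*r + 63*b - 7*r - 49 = b^3 - 9*b^2 + 18*b + r*(-b^2 + 3*b)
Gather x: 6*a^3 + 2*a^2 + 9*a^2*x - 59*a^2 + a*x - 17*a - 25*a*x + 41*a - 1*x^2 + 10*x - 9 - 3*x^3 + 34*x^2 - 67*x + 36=6*a^3 - 57*a^2 + 24*a - 3*x^3 + 33*x^2 + x*(9*a^2 - 24*a - 57) + 27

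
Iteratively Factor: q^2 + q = (q + 1)*(q)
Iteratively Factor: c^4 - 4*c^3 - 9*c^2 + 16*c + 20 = (c - 2)*(c^3 - 2*c^2 - 13*c - 10) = (c - 5)*(c - 2)*(c^2 + 3*c + 2) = (c - 5)*(c - 2)*(c + 1)*(c + 2)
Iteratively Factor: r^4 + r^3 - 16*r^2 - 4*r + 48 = (r - 2)*(r^3 + 3*r^2 - 10*r - 24) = (r - 3)*(r - 2)*(r^2 + 6*r + 8) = (r - 3)*(r - 2)*(r + 2)*(r + 4)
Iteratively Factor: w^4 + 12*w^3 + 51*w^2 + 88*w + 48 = (w + 3)*(w^3 + 9*w^2 + 24*w + 16) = (w + 3)*(w + 4)*(w^2 + 5*w + 4) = (w + 1)*(w + 3)*(w + 4)*(w + 4)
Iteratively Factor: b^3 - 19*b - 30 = (b - 5)*(b^2 + 5*b + 6) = (b - 5)*(b + 3)*(b + 2)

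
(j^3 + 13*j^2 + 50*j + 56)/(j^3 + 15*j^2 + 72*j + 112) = (j + 2)/(j + 4)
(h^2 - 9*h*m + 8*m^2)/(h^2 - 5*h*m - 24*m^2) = (h - m)/(h + 3*m)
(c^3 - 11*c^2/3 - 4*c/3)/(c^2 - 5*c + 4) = c*(3*c + 1)/(3*(c - 1))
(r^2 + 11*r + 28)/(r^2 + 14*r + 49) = (r + 4)/(r + 7)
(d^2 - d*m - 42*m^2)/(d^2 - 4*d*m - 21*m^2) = (d + 6*m)/(d + 3*m)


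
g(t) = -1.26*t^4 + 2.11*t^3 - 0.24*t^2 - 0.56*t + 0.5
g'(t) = -5.04*t^3 + 6.33*t^2 - 0.48*t - 0.56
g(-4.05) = -480.33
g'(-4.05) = 440.02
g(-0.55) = 0.27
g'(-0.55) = 2.46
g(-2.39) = -69.45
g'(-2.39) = 105.55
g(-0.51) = 0.36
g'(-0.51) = 2.00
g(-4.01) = -462.97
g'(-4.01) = 428.14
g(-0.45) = 0.46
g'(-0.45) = 1.40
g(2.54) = -20.34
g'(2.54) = -43.53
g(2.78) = -32.84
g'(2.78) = -61.26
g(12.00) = -22522.06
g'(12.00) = -7803.92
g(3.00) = -48.43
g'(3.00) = -81.11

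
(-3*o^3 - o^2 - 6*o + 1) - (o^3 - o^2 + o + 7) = -4*o^3 - 7*o - 6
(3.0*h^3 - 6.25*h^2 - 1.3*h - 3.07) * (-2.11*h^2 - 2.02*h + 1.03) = -6.33*h^5 + 7.1275*h^4 + 18.458*h^3 + 2.6662*h^2 + 4.8624*h - 3.1621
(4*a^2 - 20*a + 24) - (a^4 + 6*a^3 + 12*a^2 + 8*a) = -a^4 - 6*a^3 - 8*a^2 - 28*a + 24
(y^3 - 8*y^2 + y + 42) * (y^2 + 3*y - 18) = y^5 - 5*y^4 - 41*y^3 + 189*y^2 + 108*y - 756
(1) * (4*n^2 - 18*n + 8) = 4*n^2 - 18*n + 8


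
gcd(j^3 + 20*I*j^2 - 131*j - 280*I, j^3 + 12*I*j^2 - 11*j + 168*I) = j^2 + 15*I*j - 56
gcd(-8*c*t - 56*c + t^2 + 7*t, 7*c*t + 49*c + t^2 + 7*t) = t + 7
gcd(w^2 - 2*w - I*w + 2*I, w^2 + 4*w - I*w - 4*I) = w - I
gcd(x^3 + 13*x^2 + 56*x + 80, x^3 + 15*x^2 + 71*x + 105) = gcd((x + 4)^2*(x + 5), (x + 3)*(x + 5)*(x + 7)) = x + 5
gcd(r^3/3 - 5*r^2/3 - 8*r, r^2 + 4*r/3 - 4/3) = 1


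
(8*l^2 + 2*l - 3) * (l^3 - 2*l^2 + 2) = 8*l^5 - 14*l^4 - 7*l^3 + 22*l^2 + 4*l - 6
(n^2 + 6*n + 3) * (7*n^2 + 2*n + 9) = 7*n^4 + 44*n^3 + 42*n^2 + 60*n + 27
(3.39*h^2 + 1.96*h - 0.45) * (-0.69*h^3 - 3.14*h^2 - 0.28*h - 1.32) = -2.3391*h^5 - 11.997*h^4 - 6.7931*h^3 - 3.6106*h^2 - 2.4612*h + 0.594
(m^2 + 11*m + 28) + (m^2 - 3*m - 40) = 2*m^2 + 8*m - 12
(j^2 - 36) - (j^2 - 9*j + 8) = 9*j - 44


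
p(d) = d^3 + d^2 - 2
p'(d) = 3*d^2 + 2*d = d*(3*d + 2)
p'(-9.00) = 225.00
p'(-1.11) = 1.48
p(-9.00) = -650.00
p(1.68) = 5.56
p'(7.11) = 165.88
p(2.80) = 27.79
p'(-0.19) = -0.27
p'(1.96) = 15.44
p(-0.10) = -1.99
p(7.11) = 407.98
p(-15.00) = -3152.00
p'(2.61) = 25.66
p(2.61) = 22.59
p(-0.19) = -1.97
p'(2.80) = 29.12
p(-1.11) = -2.14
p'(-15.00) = 645.00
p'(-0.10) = -0.17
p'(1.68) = 11.83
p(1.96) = 9.37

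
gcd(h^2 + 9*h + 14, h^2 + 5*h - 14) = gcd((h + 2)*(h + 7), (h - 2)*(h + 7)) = h + 7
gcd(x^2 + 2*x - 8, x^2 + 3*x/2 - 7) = x - 2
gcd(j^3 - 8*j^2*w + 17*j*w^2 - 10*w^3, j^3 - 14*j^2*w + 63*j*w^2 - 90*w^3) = -j + 5*w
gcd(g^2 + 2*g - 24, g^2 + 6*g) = g + 6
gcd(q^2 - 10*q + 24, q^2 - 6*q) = q - 6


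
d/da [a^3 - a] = 3*a^2 - 1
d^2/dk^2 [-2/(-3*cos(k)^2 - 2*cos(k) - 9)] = (-72*sin(k)^4 - 172*sin(k)^2 + 81*cos(k) - 9*cos(3*k) + 152)/(-3*sin(k)^2 + 2*cos(k) + 12)^3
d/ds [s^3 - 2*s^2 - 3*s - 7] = 3*s^2 - 4*s - 3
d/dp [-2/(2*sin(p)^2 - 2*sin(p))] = (2/tan(p) - cos(p)/sin(p)^2)/(sin(p) - 1)^2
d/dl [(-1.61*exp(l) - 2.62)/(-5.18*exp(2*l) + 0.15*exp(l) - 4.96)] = (-8.3398*exp(2*l) - 27.1432*exp(l) + 8.3786)*exp(l)/(26.8324*exp(4*l) - 1.554*exp(3*l) + 51.4081*exp(2*l) - 1.488*exp(l) + 24.6016)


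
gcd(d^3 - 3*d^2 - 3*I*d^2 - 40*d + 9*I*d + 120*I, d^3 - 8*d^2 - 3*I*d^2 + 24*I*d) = d^2 + d*(-8 - 3*I) + 24*I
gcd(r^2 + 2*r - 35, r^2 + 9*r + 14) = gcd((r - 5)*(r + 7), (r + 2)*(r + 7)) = r + 7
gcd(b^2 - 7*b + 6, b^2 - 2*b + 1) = b - 1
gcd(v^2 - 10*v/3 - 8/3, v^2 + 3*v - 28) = v - 4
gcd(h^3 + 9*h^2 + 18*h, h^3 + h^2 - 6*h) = h^2 + 3*h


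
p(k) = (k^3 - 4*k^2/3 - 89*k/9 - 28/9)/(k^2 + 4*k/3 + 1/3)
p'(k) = (-2*k - 4/3)*(k^3 - 4*k^2/3 - 89*k/9 - 28/9)/(k^2 + 4*k/3 + 1/3)^2 + (3*k^2 - 8*k/3 - 89/9)/(k^2 + 4*k/3 + 1/3) = (k^2 + 2*k + 23/3)/(k^2 + 2*k + 1)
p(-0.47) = -15.72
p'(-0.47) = 24.73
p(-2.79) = -1.73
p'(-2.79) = 3.08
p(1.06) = -4.84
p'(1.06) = 2.57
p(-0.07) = -9.91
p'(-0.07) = 8.71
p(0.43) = -6.90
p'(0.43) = 4.26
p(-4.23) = -4.83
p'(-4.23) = 1.64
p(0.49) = -6.65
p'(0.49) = 4.00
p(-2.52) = -0.80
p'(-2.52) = 3.89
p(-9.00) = -10.83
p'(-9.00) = 1.10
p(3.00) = -1.33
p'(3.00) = 1.42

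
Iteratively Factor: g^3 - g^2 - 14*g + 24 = (g - 2)*(g^2 + g - 12) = (g - 3)*(g - 2)*(g + 4)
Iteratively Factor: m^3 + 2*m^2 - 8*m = (m)*(m^2 + 2*m - 8) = m*(m + 4)*(m - 2)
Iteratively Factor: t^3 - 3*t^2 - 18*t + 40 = (t + 4)*(t^2 - 7*t + 10) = (t - 2)*(t + 4)*(t - 5)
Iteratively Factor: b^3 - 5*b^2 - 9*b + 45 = (b + 3)*(b^2 - 8*b + 15) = (b - 3)*(b + 3)*(b - 5)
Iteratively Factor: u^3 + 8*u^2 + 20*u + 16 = (u + 4)*(u^2 + 4*u + 4) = (u + 2)*(u + 4)*(u + 2)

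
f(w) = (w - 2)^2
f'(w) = 2*w - 4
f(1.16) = 0.71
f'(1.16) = -1.68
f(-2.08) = 16.65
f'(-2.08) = -8.16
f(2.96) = 0.92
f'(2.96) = 1.92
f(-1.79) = 14.36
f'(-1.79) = -7.58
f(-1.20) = 10.24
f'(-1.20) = -6.40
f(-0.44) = 5.95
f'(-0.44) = -4.88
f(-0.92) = 8.53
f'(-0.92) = -5.84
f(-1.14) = 9.86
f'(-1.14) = -6.28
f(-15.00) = 289.00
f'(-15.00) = -34.00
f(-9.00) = 121.00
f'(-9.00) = -22.00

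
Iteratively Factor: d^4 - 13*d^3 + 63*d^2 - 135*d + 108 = (d - 4)*(d^3 - 9*d^2 + 27*d - 27) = (d - 4)*(d - 3)*(d^2 - 6*d + 9) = (d - 4)*(d - 3)^2*(d - 3)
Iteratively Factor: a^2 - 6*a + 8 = (a - 2)*(a - 4)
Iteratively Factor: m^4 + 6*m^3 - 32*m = (m - 2)*(m^3 + 8*m^2 + 16*m) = (m - 2)*(m + 4)*(m^2 + 4*m) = (m - 2)*(m + 4)^2*(m)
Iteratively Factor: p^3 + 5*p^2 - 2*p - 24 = (p + 3)*(p^2 + 2*p - 8) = (p + 3)*(p + 4)*(p - 2)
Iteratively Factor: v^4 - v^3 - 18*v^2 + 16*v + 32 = (v + 4)*(v^3 - 5*v^2 + 2*v + 8) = (v - 4)*(v + 4)*(v^2 - v - 2) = (v - 4)*(v + 1)*(v + 4)*(v - 2)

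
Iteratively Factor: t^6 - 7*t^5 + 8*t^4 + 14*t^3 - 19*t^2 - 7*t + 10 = (t + 1)*(t^5 - 8*t^4 + 16*t^3 - 2*t^2 - 17*t + 10) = (t - 2)*(t + 1)*(t^4 - 6*t^3 + 4*t^2 + 6*t - 5) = (t - 2)*(t + 1)^2*(t^3 - 7*t^2 + 11*t - 5) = (t - 2)*(t - 1)*(t + 1)^2*(t^2 - 6*t + 5) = (t - 5)*(t - 2)*(t - 1)*(t + 1)^2*(t - 1)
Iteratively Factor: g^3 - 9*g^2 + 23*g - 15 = (g - 1)*(g^2 - 8*g + 15) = (g - 3)*(g - 1)*(g - 5)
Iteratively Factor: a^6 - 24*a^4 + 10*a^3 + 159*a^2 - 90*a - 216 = (a - 3)*(a^5 + 3*a^4 - 15*a^3 - 35*a^2 + 54*a + 72) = (a - 3)*(a + 4)*(a^4 - a^3 - 11*a^2 + 9*a + 18) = (a - 3)^2*(a + 4)*(a^3 + 2*a^2 - 5*a - 6) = (a - 3)^2*(a + 1)*(a + 4)*(a^2 + a - 6) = (a - 3)^2*(a + 1)*(a + 3)*(a + 4)*(a - 2)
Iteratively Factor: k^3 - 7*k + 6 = (k - 2)*(k^2 + 2*k - 3) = (k - 2)*(k - 1)*(k + 3)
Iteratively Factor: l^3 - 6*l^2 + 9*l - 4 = (l - 4)*(l^2 - 2*l + 1) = (l - 4)*(l - 1)*(l - 1)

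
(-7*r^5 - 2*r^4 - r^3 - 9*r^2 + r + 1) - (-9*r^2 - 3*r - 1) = -7*r^5 - 2*r^4 - r^3 + 4*r + 2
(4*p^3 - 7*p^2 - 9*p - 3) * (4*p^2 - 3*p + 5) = 16*p^5 - 40*p^4 + 5*p^3 - 20*p^2 - 36*p - 15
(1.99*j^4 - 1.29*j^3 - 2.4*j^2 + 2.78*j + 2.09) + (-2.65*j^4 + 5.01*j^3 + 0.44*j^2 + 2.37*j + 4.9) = -0.66*j^4 + 3.72*j^3 - 1.96*j^2 + 5.15*j + 6.99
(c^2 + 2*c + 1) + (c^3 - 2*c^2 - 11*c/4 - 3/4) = c^3 - c^2 - 3*c/4 + 1/4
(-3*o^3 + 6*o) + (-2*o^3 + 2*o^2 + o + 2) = -5*o^3 + 2*o^2 + 7*o + 2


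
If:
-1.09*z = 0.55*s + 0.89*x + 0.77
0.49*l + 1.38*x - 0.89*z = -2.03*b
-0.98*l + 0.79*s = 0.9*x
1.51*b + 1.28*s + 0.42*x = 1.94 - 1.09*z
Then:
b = 0.839575228980076*z + 0.52713579057444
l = 2.82368612063138 - 1.35667385766413*z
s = 1.47718807646665 - 1.80643597250201*z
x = -0.108382264184152*z - 1.77803757534456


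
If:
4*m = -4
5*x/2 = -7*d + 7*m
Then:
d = -5*x/14 - 1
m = -1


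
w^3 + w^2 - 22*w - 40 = (w - 5)*(w + 2)*(w + 4)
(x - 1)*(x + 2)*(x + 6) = x^3 + 7*x^2 + 4*x - 12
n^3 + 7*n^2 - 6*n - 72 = (n - 3)*(n + 4)*(n + 6)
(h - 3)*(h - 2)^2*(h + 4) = h^4 - 3*h^3 - 12*h^2 + 52*h - 48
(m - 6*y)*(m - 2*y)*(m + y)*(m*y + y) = m^4*y - 7*m^3*y^2 + m^3*y + 4*m^2*y^3 - 7*m^2*y^2 + 12*m*y^4 + 4*m*y^3 + 12*y^4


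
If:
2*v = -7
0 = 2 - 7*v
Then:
No Solution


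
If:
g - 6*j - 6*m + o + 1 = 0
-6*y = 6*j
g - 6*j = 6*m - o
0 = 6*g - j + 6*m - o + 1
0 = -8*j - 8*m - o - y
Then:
No Solution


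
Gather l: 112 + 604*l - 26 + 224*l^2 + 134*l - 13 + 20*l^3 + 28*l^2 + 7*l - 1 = 20*l^3 + 252*l^2 + 745*l + 72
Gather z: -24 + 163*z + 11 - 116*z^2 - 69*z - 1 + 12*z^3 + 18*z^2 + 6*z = 12*z^3 - 98*z^2 + 100*z - 14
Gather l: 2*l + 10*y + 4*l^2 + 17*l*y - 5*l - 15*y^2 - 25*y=4*l^2 + l*(17*y - 3) - 15*y^2 - 15*y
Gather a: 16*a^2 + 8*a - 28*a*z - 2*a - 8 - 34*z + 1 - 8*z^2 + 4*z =16*a^2 + a*(6 - 28*z) - 8*z^2 - 30*z - 7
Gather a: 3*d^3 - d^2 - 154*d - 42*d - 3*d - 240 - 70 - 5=3*d^3 - d^2 - 199*d - 315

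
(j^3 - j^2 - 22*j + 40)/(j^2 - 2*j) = j + 1 - 20/j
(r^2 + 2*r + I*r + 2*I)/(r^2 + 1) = (r + 2)/(r - I)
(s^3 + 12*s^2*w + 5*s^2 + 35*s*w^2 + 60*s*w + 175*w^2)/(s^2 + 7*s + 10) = (s^2 + 12*s*w + 35*w^2)/(s + 2)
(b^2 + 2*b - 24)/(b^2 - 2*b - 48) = (b - 4)/(b - 8)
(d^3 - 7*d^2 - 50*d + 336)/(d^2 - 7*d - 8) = (d^2 + d - 42)/(d + 1)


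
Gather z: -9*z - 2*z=-11*z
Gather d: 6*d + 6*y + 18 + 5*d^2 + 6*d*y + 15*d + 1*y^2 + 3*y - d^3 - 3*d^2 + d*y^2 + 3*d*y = -d^3 + 2*d^2 + d*(y^2 + 9*y + 21) + y^2 + 9*y + 18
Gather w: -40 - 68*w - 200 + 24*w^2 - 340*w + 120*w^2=144*w^2 - 408*w - 240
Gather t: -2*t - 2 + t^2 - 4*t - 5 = t^2 - 6*t - 7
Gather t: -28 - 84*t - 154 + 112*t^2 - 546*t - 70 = 112*t^2 - 630*t - 252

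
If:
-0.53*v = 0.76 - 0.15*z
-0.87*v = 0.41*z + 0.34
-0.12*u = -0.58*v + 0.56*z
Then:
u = -11.49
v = -1.04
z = 1.38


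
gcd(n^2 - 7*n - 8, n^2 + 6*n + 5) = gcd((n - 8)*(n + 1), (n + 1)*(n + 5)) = n + 1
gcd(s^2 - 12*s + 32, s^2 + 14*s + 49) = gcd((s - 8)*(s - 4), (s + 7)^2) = 1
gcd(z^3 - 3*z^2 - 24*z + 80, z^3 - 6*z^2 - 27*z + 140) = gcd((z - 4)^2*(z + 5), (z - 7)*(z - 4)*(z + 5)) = z^2 + z - 20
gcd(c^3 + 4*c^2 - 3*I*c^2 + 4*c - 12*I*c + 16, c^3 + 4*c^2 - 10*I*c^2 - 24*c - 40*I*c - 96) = c^2 + c*(4 - 4*I) - 16*I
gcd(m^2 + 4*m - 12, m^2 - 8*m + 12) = m - 2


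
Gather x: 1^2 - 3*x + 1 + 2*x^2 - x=2*x^2 - 4*x + 2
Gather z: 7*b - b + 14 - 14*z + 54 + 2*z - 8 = 6*b - 12*z + 60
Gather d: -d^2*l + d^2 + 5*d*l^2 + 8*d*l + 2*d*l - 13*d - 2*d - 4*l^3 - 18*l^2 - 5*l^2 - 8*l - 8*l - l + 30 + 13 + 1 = d^2*(1 - l) + d*(5*l^2 + 10*l - 15) - 4*l^3 - 23*l^2 - 17*l + 44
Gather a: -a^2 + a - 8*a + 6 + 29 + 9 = -a^2 - 7*a + 44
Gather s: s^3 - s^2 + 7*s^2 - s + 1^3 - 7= s^3 + 6*s^2 - s - 6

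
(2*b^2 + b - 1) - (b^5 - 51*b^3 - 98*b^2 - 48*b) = -b^5 + 51*b^3 + 100*b^2 + 49*b - 1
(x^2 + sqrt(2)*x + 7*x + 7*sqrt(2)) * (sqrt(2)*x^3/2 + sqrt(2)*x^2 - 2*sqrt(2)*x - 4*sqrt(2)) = sqrt(2)*x^5/2 + x^4 + 9*sqrt(2)*x^4/2 + 5*sqrt(2)*x^3 + 9*x^3 - 18*sqrt(2)*x^2 + 10*x^2 - 28*sqrt(2)*x - 36*x - 56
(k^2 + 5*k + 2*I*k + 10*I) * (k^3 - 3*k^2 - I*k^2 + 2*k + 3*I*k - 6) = k^5 + 2*k^4 + I*k^4 - 11*k^3 + 2*I*k^3 + 8*k^2 - 11*I*k^2 - 60*k + 8*I*k - 60*I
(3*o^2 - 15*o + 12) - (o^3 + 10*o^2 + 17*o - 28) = -o^3 - 7*o^2 - 32*o + 40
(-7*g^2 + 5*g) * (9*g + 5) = -63*g^3 + 10*g^2 + 25*g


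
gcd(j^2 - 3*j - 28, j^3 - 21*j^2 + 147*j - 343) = j - 7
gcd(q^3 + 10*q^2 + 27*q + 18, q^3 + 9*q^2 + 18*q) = q^2 + 9*q + 18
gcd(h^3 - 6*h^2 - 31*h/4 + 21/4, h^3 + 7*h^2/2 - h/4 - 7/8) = h - 1/2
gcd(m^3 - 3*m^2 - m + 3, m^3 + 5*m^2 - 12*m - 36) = m - 3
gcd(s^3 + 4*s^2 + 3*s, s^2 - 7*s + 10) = 1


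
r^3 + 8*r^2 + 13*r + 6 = (r + 1)^2*(r + 6)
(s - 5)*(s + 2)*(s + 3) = s^3 - 19*s - 30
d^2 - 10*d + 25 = (d - 5)^2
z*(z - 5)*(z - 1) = z^3 - 6*z^2 + 5*z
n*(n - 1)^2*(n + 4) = n^4 + 2*n^3 - 7*n^2 + 4*n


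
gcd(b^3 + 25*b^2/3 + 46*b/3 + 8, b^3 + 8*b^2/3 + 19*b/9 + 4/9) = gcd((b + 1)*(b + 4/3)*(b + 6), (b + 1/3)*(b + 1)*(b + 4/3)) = b^2 + 7*b/3 + 4/3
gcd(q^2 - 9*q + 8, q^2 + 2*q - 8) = 1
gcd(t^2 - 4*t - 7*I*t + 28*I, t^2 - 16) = t - 4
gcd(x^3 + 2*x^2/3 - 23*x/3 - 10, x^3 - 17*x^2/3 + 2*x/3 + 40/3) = 1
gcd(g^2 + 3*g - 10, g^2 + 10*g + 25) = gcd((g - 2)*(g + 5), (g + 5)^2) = g + 5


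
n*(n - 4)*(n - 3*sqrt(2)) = n^3 - 3*sqrt(2)*n^2 - 4*n^2 + 12*sqrt(2)*n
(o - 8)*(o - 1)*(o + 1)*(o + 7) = o^4 - o^3 - 57*o^2 + o + 56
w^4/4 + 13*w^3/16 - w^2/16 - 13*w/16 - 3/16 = (w/4 + 1/4)*(w - 1)*(w + 1/4)*(w + 3)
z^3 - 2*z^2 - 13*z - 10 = (z - 5)*(z + 1)*(z + 2)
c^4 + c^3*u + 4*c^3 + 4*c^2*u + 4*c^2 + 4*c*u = c*(c + 2)^2*(c + u)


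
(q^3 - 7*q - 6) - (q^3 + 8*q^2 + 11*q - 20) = -8*q^2 - 18*q + 14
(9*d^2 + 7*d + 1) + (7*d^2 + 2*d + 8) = 16*d^2 + 9*d + 9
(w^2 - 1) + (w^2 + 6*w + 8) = 2*w^2 + 6*w + 7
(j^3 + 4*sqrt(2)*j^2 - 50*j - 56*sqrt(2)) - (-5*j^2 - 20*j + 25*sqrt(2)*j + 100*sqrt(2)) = j^3 + 5*j^2 + 4*sqrt(2)*j^2 - 25*sqrt(2)*j - 30*j - 156*sqrt(2)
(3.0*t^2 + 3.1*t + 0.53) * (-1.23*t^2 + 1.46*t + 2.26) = -3.69*t^4 + 0.567*t^3 + 10.6541*t^2 + 7.7798*t + 1.1978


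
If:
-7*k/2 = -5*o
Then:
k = 10*o/7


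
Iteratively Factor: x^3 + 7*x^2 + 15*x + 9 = (x + 3)*(x^2 + 4*x + 3) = (x + 3)^2*(x + 1)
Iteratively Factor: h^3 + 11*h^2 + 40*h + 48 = (h + 3)*(h^2 + 8*h + 16) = (h + 3)*(h + 4)*(h + 4)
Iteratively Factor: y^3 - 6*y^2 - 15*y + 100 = (y - 5)*(y^2 - y - 20) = (y - 5)^2*(y + 4)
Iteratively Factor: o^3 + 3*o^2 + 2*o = (o + 2)*(o^2 + o) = o*(o + 2)*(o + 1)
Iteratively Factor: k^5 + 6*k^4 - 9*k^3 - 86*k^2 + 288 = (k + 4)*(k^4 + 2*k^3 - 17*k^2 - 18*k + 72) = (k - 3)*(k + 4)*(k^3 + 5*k^2 - 2*k - 24) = (k - 3)*(k + 4)^2*(k^2 + k - 6) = (k - 3)*(k + 3)*(k + 4)^2*(k - 2)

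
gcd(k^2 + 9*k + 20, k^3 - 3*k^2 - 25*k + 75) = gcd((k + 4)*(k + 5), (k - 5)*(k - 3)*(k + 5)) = k + 5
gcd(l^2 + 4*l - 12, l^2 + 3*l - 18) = l + 6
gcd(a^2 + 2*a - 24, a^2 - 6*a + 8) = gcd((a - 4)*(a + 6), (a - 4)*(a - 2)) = a - 4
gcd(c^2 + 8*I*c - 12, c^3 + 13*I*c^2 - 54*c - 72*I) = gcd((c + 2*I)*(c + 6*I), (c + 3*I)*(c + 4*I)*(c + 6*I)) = c + 6*I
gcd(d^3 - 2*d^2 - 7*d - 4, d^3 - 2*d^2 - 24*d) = 1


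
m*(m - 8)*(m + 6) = m^3 - 2*m^2 - 48*m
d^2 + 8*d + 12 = (d + 2)*(d + 6)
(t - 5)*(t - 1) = t^2 - 6*t + 5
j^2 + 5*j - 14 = (j - 2)*(j + 7)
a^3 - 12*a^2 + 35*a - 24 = (a - 8)*(a - 3)*(a - 1)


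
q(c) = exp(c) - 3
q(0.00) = -2.00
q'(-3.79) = 0.02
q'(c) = exp(c)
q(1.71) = 2.53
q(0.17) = -1.81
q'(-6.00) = 0.00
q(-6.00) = -3.00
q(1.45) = 1.26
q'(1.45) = 4.26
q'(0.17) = 1.19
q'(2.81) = 16.61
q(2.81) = 13.61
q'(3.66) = 38.86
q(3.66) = 35.86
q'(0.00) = 1.00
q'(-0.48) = 0.62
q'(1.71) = 5.53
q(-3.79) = -2.98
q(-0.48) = -2.38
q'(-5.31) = 0.00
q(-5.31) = -3.00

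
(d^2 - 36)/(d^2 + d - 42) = (d + 6)/(d + 7)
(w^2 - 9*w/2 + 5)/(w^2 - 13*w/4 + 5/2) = 2*(2*w - 5)/(4*w - 5)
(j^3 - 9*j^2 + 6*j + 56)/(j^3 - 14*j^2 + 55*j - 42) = (j^2 - 2*j - 8)/(j^2 - 7*j + 6)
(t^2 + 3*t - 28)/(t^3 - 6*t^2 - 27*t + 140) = (t + 7)/(t^2 - 2*t - 35)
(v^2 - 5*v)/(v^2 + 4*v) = (v - 5)/(v + 4)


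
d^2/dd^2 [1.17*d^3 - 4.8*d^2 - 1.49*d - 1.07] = 7.02*d - 9.6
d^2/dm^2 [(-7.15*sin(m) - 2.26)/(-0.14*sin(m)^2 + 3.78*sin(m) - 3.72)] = (-0.14014*sin(m)^5 - 3.960964*sin(m)^4 + 26.210576*sin(m)^3 - 127.858416*sin(m)^2 - 160.242048*sin(m) + 263.310432)/(0.002744*sin(m)^6 - 0.222264*sin(m)^5 + 6.219864*sin(m)^4 - 65.821896*sin(m)^3 + 165.270672*sin(m)^2 - 156.927456*sin(m) + 51.478848)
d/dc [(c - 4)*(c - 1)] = 2*c - 5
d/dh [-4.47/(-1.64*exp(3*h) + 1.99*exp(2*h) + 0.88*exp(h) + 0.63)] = (-21.9924*exp(2*h) + 17.7906*exp(h) + 3.9336)*exp(h)/(-1.64*exp(3*h) + 1.99*exp(2*h) + 0.88*exp(h) + 0.63)^2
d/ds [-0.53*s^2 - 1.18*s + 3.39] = -1.06*s - 1.18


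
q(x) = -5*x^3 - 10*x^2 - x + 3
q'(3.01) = -197.10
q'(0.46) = -13.37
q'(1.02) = -37.01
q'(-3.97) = -158.01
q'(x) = -15*x^2 - 20*x - 1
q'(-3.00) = -76.00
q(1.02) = -13.73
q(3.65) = -377.01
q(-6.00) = 729.00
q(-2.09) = 7.06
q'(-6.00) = -421.00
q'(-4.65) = -232.34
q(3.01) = -226.97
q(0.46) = -0.06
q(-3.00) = 51.00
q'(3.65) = -273.84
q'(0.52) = -15.46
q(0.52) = -0.93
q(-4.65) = 294.15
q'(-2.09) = -24.72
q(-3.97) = 162.21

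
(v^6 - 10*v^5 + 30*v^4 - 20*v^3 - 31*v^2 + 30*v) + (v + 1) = v^6 - 10*v^5 + 30*v^4 - 20*v^3 - 31*v^2 + 31*v + 1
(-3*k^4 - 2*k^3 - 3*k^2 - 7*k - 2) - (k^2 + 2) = -3*k^4 - 2*k^3 - 4*k^2 - 7*k - 4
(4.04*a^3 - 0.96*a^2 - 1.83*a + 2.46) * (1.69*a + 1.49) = 6.8276*a^4 + 4.3972*a^3 - 4.5231*a^2 + 1.4307*a + 3.6654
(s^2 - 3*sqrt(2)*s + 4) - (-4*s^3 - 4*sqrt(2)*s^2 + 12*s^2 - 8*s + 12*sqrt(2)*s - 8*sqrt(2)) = 4*s^3 - 11*s^2 + 4*sqrt(2)*s^2 - 15*sqrt(2)*s + 8*s + 4 + 8*sqrt(2)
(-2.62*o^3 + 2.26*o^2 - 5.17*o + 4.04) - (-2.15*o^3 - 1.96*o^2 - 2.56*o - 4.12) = -0.47*o^3 + 4.22*o^2 - 2.61*o + 8.16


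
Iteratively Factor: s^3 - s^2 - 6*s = (s)*(s^2 - s - 6) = s*(s - 3)*(s + 2)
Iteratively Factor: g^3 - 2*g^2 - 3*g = (g - 3)*(g^2 + g) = (g - 3)*(g + 1)*(g)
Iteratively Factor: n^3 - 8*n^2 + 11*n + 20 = (n + 1)*(n^2 - 9*n + 20) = (n - 5)*(n + 1)*(n - 4)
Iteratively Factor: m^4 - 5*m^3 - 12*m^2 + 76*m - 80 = (m - 5)*(m^3 - 12*m + 16) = (m - 5)*(m - 2)*(m^2 + 2*m - 8) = (m - 5)*(m - 2)^2*(m + 4)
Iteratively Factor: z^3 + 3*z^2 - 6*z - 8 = (z + 1)*(z^2 + 2*z - 8) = (z + 1)*(z + 4)*(z - 2)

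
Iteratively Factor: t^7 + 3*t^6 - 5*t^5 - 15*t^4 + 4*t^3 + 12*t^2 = (t)*(t^6 + 3*t^5 - 5*t^4 - 15*t^3 + 4*t^2 + 12*t) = t*(t - 1)*(t^5 + 4*t^4 - t^3 - 16*t^2 - 12*t) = t*(t - 1)*(t + 3)*(t^4 + t^3 - 4*t^2 - 4*t) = t*(t - 2)*(t - 1)*(t + 3)*(t^3 + 3*t^2 + 2*t) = t*(t - 2)*(t - 1)*(t + 2)*(t + 3)*(t^2 + t) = t^2*(t - 2)*(t - 1)*(t + 2)*(t + 3)*(t + 1)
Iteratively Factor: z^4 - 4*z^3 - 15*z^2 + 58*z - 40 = (z - 5)*(z^3 + z^2 - 10*z + 8) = (z - 5)*(z - 1)*(z^2 + 2*z - 8) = (z - 5)*(z - 1)*(z + 4)*(z - 2)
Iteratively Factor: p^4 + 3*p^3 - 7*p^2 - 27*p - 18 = (p + 2)*(p^3 + p^2 - 9*p - 9) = (p + 2)*(p + 3)*(p^2 - 2*p - 3) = (p - 3)*(p + 2)*(p + 3)*(p + 1)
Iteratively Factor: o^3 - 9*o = (o - 3)*(o^2 + 3*o) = (o - 3)*(o + 3)*(o)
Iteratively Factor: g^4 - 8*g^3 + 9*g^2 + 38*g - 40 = (g - 4)*(g^3 - 4*g^2 - 7*g + 10) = (g - 5)*(g - 4)*(g^2 + g - 2) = (g - 5)*(g - 4)*(g - 1)*(g + 2)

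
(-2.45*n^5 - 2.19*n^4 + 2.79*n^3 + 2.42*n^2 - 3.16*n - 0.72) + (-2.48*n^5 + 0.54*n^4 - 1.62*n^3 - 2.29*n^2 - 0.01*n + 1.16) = -4.93*n^5 - 1.65*n^4 + 1.17*n^3 + 0.13*n^2 - 3.17*n + 0.44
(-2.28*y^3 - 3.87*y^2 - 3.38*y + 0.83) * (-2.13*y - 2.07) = 4.8564*y^4 + 12.9627*y^3 + 15.2103*y^2 + 5.2287*y - 1.7181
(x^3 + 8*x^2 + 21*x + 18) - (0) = x^3 + 8*x^2 + 21*x + 18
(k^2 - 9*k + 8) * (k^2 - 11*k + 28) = k^4 - 20*k^3 + 135*k^2 - 340*k + 224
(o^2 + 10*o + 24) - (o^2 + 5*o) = 5*o + 24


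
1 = 1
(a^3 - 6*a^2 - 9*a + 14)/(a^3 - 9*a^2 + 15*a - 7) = (a + 2)/(a - 1)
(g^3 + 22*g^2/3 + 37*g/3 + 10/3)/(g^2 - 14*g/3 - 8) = (3*g^3 + 22*g^2 + 37*g + 10)/(3*g^2 - 14*g - 24)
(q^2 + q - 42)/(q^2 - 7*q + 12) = (q^2 + q - 42)/(q^2 - 7*q + 12)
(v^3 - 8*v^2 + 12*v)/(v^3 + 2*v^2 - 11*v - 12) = v*(v^2 - 8*v + 12)/(v^3 + 2*v^2 - 11*v - 12)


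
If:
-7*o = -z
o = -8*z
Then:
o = 0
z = 0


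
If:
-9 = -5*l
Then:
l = 9/5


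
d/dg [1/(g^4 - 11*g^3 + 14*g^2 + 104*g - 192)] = (-4*g^3 + 33*g^2 - 28*g - 104)/(g^4 - 11*g^3 + 14*g^2 + 104*g - 192)^2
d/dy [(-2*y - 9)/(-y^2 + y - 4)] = (2*y^2 - 2*y - (2*y - 1)*(2*y + 9) + 8)/(y^2 - y + 4)^2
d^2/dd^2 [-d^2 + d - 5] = -2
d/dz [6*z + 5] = 6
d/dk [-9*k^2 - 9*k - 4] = -18*k - 9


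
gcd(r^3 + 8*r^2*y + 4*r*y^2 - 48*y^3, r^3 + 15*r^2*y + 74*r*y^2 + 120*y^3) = r^2 + 10*r*y + 24*y^2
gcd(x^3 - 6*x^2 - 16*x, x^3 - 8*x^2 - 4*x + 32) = x^2 - 6*x - 16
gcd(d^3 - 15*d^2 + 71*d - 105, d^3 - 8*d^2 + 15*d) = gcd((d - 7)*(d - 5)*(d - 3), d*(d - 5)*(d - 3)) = d^2 - 8*d + 15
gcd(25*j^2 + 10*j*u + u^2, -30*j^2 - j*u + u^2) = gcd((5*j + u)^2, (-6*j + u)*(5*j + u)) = 5*j + u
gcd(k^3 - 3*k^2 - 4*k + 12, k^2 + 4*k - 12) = k - 2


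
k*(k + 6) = k^2 + 6*k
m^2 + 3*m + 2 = (m + 1)*(m + 2)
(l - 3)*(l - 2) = l^2 - 5*l + 6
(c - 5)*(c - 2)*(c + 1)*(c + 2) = c^4 - 4*c^3 - 9*c^2 + 16*c + 20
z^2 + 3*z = z*(z + 3)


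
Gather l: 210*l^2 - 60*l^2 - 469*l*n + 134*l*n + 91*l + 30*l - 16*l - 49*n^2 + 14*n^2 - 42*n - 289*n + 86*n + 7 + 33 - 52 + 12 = 150*l^2 + l*(105 - 335*n) - 35*n^2 - 245*n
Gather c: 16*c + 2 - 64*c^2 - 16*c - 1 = 1 - 64*c^2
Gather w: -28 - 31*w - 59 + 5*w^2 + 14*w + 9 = 5*w^2 - 17*w - 78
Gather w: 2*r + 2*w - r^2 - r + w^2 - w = -r^2 + r + w^2 + w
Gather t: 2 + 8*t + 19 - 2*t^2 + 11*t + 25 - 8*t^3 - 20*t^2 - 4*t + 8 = -8*t^3 - 22*t^2 + 15*t + 54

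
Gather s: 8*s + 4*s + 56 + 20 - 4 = 12*s + 72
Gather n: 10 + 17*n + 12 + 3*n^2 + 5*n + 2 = 3*n^2 + 22*n + 24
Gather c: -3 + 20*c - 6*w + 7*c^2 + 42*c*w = 7*c^2 + c*(42*w + 20) - 6*w - 3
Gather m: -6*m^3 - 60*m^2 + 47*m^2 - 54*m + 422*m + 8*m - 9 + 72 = -6*m^3 - 13*m^2 + 376*m + 63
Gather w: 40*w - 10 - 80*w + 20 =10 - 40*w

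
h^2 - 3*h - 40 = (h - 8)*(h + 5)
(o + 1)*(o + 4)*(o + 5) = o^3 + 10*o^2 + 29*o + 20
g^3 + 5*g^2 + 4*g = g*(g + 1)*(g + 4)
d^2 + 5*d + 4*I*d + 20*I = (d + 5)*(d + 4*I)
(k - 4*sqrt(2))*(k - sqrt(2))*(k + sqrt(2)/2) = k^3 - 9*sqrt(2)*k^2/2 + 3*k + 4*sqrt(2)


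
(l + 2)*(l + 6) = l^2 + 8*l + 12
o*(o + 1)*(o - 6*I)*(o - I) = o^4 + o^3 - 7*I*o^3 - 6*o^2 - 7*I*o^2 - 6*o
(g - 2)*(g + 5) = g^2 + 3*g - 10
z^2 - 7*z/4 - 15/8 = (z - 5/2)*(z + 3/4)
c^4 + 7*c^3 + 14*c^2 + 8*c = c*(c + 1)*(c + 2)*(c + 4)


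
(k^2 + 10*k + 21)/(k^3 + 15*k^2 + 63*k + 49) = (k + 3)/(k^2 + 8*k + 7)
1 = 1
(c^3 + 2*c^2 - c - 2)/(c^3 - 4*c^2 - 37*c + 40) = (c^2 + 3*c + 2)/(c^2 - 3*c - 40)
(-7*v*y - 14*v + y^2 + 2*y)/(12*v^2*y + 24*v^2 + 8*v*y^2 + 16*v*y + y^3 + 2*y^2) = (-7*v + y)/(12*v^2 + 8*v*y + y^2)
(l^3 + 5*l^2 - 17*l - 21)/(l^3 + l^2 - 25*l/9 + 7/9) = 9*(l^3 + 5*l^2 - 17*l - 21)/(9*l^3 + 9*l^2 - 25*l + 7)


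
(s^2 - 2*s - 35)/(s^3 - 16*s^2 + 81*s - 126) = (s + 5)/(s^2 - 9*s + 18)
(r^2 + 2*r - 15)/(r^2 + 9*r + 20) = (r - 3)/(r + 4)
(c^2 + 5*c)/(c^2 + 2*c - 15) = c/(c - 3)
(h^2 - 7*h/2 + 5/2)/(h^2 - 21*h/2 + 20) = (h - 1)/(h - 8)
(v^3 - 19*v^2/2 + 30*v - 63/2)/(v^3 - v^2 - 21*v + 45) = (v - 7/2)/(v + 5)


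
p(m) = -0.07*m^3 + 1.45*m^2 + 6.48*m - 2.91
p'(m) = -0.21*m^2 + 2.9*m + 6.48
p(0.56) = 1.16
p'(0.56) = 8.04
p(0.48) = 0.53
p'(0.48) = 7.82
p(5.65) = 67.36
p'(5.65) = 16.16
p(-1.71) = -9.40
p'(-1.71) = 0.91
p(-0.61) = -6.31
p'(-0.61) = 4.63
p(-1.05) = -8.03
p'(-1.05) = 3.20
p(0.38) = -0.24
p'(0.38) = 7.55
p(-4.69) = 5.81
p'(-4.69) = -11.74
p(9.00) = 121.83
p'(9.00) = 15.57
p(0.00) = -2.91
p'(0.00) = 6.48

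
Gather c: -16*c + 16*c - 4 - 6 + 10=0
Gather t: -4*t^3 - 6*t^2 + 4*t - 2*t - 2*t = -4*t^3 - 6*t^2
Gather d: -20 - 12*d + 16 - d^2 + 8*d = -d^2 - 4*d - 4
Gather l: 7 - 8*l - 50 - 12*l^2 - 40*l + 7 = -12*l^2 - 48*l - 36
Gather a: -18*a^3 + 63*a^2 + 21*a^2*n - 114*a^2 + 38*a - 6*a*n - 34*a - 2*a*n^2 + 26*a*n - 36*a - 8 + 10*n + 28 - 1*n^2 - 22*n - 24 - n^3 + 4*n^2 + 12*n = -18*a^3 + a^2*(21*n - 51) + a*(-2*n^2 + 20*n - 32) - n^3 + 3*n^2 - 4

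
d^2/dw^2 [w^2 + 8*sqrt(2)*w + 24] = 2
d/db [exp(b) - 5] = exp(b)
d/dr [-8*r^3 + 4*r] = 4 - 24*r^2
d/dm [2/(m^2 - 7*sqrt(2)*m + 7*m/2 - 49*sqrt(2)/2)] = 4*(-4*m - 7 + 14*sqrt(2))/(2*m^2 - 14*sqrt(2)*m + 7*m - 49*sqrt(2))^2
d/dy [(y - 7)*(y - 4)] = 2*y - 11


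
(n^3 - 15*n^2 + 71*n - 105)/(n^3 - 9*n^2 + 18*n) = (n^2 - 12*n + 35)/(n*(n - 6))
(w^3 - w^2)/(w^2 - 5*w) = w*(w - 1)/(w - 5)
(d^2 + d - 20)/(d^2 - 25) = (d - 4)/(d - 5)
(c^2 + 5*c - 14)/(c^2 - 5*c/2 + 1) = 2*(c + 7)/(2*c - 1)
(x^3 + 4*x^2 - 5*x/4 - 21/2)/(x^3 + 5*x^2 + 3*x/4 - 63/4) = (x + 2)/(x + 3)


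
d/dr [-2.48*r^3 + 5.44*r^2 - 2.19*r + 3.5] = -7.44*r^2 + 10.88*r - 2.19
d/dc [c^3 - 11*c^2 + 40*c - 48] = 3*c^2 - 22*c + 40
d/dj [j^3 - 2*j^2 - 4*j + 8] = 3*j^2 - 4*j - 4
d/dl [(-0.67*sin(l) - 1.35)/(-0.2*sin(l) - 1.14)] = 0.4938*cos(l)/(0.2*sin(l) + 1.14)^2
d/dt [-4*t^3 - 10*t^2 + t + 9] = -12*t^2 - 20*t + 1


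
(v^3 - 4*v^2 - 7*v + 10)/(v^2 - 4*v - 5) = (v^2 + v - 2)/(v + 1)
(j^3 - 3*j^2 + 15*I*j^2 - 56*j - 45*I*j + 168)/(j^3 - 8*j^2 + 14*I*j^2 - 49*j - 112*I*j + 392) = (j^2 + j*(-3 + 8*I) - 24*I)/(j^2 + j*(-8 + 7*I) - 56*I)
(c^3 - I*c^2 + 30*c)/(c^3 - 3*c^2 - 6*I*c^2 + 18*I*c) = (c + 5*I)/(c - 3)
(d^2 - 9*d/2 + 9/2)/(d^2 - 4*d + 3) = (d - 3/2)/(d - 1)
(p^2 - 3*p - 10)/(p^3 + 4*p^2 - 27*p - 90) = (p + 2)/(p^2 + 9*p + 18)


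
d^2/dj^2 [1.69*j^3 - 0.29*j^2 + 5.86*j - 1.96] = 10.14*j - 0.58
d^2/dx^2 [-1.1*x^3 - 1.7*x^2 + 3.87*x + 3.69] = -6.6*x - 3.4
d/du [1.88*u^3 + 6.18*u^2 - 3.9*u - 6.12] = 5.64*u^2 + 12.36*u - 3.9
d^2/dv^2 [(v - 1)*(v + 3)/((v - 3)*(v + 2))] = 6*(v^3 + 3*v^2 + 15*v + 1)/(v^6 - 3*v^5 - 15*v^4 + 35*v^3 + 90*v^2 - 108*v - 216)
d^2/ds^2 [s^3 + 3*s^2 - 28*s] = 6*s + 6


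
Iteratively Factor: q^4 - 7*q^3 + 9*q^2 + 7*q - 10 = (q + 1)*(q^3 - 8*q^2 + 17*q - 10) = (q - 5)*(q + 1)*(q^2 - 3*q + 2) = (q - 5)*(q - 1)*(q + 1)*(q - 2)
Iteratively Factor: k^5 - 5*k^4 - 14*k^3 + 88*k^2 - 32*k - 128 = (k + 4)*(k^4 - 9*k^3 + 22*k^2 - 32) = (k - 2)*(k + 4)*(k^3 - 7*k^2 + 8*k + 16) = (k - 4)*(k - 2)*(k + 4)*(k^2 - 3*k - 4) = (k - 4)^2*(k - 2)*(k + 4)*(k + 1)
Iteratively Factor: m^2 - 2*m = (m - 2)*(m)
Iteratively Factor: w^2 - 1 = (w - 1)*(w + 1)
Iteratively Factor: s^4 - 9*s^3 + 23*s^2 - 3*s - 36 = (s + 1)*(s^3 - 10*s^2 + 33*s - 36) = (s - 3)*(s + 1)*(s^2 - 7*s + 12) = (s - 3)^2*(s + 1)*(s - 4)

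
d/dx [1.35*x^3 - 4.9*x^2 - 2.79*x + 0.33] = 4.05*x^2 - 9.8*x - 2.79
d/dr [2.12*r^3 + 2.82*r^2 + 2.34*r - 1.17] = 6.36*r^2 + 5.64*r + 2.34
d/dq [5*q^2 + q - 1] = 10*q + 1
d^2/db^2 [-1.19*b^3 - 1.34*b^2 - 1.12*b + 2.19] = -7.14*b - 2.68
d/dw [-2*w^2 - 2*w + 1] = -4*w - 2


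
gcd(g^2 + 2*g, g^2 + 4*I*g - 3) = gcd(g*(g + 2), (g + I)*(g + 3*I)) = 1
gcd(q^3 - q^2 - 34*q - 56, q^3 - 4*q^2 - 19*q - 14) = q^2 - 5*q - 14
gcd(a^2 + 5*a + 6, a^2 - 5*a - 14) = a + 2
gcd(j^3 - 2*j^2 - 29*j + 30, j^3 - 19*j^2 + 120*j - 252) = j - 6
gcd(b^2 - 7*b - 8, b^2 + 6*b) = 1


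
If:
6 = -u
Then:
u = -6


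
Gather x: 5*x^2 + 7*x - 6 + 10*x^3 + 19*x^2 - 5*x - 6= 10*x^3 + 24*x^2 + 2*x - 12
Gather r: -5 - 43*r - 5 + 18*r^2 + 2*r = 18*r^2 - 41*r - 10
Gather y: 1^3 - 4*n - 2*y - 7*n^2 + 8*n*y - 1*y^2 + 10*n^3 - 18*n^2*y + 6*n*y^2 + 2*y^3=10*n^3 - 7*n^2 - 4*n + 2*y^3 + y^2*(6*n - 1) + y*(-18*n^2 + 8*n - 2) + 1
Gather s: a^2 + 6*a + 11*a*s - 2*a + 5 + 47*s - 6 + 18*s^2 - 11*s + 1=a^2 + 4*a + 18*s^2 + s*(11*a + 36)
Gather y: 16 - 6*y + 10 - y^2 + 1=-y^2 - 6*y + 27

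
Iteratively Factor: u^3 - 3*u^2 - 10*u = (u + 2)*(u^2 - 5*u) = (u - 5)*(u + 2)*(u)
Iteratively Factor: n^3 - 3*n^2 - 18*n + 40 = (n - 2)*(n^2 - n - 20) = (n - 2)*(n + 4)*(n - 5)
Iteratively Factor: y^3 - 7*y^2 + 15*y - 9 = (y - 3)*(y^2 - 4*y + 3) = (y - 3)*(y - 1)*(y - 3)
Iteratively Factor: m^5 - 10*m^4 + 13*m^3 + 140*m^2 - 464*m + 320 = (m - 5)*(m^4 - 5*m^3 - 12*m^2 + 80*m - 64) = (m - 5)*(m - 4)*(m^3 - m^2 - 16*m + 16) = (m - 5)*(m - 4)*(m - 1)*(m^2 - 16) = (m - 5)*(m - 4)*(m - 1)*(m + 4)*(m - 4)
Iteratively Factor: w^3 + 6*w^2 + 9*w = (w + 3)*(w^2 + 3*w) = w*(w + 3)*(w + 3)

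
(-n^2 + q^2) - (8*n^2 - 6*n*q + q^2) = -9*n^2 + 6*n*q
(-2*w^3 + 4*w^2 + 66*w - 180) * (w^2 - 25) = -2*w^5 + 4*w^4 + 116*w^3 - 280*w^2 - 1650*w + 4500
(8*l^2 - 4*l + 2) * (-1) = -8*l^2 + 4*l - 2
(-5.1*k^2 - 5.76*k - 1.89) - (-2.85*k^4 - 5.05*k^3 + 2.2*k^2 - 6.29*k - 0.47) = 2.85*k^4 + 5.05*k^3 - 7.3*k^2 + 0.53*k - 1.42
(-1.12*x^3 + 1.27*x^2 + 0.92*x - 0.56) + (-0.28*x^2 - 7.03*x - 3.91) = -1.12*x^3 + 0.99*x^2 - 6.11*x - 4.47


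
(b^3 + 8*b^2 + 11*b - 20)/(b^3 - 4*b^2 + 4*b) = (b^3 + 8*b^2 + 11*b - 20)/(b*(b^2 - 4*b + 4))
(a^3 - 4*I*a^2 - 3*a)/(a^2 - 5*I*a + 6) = a*(a^2 - 4*I*a - 3)/(a^2 - 5*I*a + 6)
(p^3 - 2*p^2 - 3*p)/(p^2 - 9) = p*(p + 1)/(p + 3)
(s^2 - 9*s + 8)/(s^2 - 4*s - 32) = (s - 1)/(s + 4)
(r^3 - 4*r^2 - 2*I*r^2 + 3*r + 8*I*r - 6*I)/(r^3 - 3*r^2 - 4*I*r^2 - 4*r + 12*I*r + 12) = (r - 1)/(r - 2*I)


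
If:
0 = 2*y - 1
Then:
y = 1/2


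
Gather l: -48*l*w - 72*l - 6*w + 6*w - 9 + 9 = l*(-48*w - 72)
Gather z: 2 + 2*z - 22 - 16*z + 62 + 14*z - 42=0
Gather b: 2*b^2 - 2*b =2*b^2 - 2*b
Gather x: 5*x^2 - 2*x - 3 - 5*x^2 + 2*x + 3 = 0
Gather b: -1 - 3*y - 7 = -3*y - 8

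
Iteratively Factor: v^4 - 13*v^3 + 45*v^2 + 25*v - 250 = (v - 5)*(v^3 - 8*v^2 + 5*v + 50) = (v - 5)^2*(v^2 - 3*v - 10) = (v - 5)^2*(v + 2)*(v - 5)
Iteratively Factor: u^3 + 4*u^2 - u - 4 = (u + 4)*(u^2 - 1) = (u + 1)*(u + 4)*(u - 1)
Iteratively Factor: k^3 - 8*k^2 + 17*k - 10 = (k - 2)*(k^2 - 6*k + 5) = (k - 2)*(k - 1)*(k - 5)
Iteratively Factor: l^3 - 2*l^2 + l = (l - 1)*(l^2 - l) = l*(l - 1)*(l - 1)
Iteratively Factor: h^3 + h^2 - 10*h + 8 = (h - 1)*(h^2 + 2*h - 8) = (h - 1)*(h + 4)*(h - 2)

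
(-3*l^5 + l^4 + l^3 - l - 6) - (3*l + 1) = -3*l^5 + l^4 + l^3 - 4*l - 7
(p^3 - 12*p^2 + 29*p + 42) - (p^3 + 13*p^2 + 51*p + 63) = -25*p^2 - 22*p - 21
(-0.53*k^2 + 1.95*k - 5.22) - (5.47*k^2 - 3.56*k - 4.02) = -6.0*k^2 + 5.51*k - 1.2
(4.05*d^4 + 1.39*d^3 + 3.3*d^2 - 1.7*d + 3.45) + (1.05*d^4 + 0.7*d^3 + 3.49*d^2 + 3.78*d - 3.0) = 5.1*d^4 + 2.09*d^3 + 6.79*d^2 + 2.08*d + 0.45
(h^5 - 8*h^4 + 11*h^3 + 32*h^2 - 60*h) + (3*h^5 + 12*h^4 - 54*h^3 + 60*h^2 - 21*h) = 4*h^5 + 4*h^4 - 43*h^3 + 92*h^2 - 81*h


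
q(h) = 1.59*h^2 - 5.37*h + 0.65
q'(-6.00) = -24.45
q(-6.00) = 90.11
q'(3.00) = 4.17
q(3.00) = -1.15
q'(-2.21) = -12.40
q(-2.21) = 20.28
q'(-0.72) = -7.66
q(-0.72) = 5.34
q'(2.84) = 3.66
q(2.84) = -1.78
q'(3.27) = 5.03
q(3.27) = 0.09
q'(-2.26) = -12.56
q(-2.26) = 20.91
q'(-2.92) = -14.66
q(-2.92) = 29.89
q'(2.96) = 4.04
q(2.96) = -1.31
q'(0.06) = -5.18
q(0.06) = 0.33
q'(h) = 3.18*h - 5.37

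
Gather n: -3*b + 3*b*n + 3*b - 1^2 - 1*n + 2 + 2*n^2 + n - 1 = 3*b*n + 2*n^2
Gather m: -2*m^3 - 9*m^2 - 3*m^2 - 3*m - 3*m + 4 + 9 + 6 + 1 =-2*m^3 - 12*m^2 - 6*m + 20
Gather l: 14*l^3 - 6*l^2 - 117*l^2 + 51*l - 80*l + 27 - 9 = 14*l^3 - 123*l^2 - 29*l + 18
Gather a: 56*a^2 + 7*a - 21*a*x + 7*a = 56*a^2 + a*(14 - 21*x)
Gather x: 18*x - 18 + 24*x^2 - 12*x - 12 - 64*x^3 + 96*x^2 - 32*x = -64*x^3 + 120*x^2 - 26*x - 30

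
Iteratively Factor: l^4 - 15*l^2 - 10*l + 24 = (l - 1)*(l^3 + l^2 - 14*l - 24) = (l - 1)*(l + 3)*(l^2 - 2*l - 8) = (l - 1)*(l + 2)*(l + 3)*(l - 4)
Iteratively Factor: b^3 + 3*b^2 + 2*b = (b)*(b^2 + 3*b + 2) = b*(b + 1)*(b + 2)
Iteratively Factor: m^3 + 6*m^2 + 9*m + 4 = (m + 1)*(m^2 + 5*m + 4) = (m + 1)*(m + 4)*(m + 1)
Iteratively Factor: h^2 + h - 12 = (h + 4)*(h - 3)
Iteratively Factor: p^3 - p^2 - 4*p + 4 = (p - 1)*(p^2 - 4) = (p - 2)*(p - 1)*(p + 2)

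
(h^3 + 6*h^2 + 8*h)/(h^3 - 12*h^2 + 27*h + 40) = h*(h^2 + 6*h + 8)/(h^3 - 12*h^2 + 27*h + 40)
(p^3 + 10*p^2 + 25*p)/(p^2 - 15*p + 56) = p*(p^2 + 10*p + 25)/(p^2 - 15*p + 56)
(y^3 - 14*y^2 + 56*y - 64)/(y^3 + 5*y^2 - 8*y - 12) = (y^2 - 12*y + 32)/(y^2 + 7*y + 6)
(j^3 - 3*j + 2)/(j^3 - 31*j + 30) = (j^2 + j - 2)/(j^2 + j - 30)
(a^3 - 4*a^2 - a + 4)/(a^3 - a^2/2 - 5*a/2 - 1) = 2*(a^2 - 5*a + 4)/(2*a^2 - 3*a - 2)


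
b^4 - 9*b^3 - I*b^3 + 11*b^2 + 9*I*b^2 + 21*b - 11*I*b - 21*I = (b - 7)*(b - 3)*(b + 1)*(b - I)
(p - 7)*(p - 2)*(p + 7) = p^3 - 2*p^2 - 49*p + 98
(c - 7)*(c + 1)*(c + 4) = c^3 - 2*c^2 - 31*c - 28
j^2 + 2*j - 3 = (j - 1)*(j + 3)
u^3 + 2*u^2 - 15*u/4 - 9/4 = (u - 3/2)*(u + 1/2)*(u + 3)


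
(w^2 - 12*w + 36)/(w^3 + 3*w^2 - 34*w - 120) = (w - 6)/(w^2 + 9*w + 20)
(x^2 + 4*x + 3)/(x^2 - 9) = (x + 1)/(x - 3)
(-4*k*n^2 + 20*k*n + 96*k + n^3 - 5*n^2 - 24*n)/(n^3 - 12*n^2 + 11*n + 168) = (-4*k + n)/(n - 7)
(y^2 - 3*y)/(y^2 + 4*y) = (y - 3)/(y + 4)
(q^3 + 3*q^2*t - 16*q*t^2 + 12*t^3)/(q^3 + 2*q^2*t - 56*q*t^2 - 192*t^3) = (q^2 - 3*q*t + 2*t^2)/(q^2 - 4*q*t - 32*t^2)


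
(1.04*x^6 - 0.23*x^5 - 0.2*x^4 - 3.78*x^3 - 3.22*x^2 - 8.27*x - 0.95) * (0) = 0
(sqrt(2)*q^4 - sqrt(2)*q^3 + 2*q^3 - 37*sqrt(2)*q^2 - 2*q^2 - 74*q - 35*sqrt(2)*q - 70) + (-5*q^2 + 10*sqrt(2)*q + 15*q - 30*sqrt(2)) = sqrt(2)*q^4 - sqrt(2)*q^3 + 2*q^3 - 37*sqrt(2)*q^2 - 7*q^2 - 59*q - 25*sqrt(2)*q - 70 - 30*sqrt(2)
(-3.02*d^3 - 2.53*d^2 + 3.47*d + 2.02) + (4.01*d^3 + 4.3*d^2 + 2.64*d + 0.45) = 0.99*d^3 + 1.77*d^2 + 6.11*d + 2.47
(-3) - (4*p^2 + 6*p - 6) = -4*p^2 - 6*p + 3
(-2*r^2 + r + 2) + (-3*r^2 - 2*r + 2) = -5*r^2 - r + 4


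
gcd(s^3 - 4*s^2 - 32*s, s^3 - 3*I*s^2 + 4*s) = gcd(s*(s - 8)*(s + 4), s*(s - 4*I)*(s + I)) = s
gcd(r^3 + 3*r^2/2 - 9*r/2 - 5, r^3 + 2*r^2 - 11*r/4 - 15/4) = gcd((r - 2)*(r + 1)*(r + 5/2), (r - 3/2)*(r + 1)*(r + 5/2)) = r^2 + 7*r/2 + 5/2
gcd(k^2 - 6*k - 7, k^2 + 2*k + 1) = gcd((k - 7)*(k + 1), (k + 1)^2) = k + 1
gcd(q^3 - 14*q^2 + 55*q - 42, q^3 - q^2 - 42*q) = q - 7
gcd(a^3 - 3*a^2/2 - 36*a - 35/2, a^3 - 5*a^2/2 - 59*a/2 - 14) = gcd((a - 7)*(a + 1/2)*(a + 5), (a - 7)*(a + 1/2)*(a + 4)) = a^2 - 13*a/2 - 7/2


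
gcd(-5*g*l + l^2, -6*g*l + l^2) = l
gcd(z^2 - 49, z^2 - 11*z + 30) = 1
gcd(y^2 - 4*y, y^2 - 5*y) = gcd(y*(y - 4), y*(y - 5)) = y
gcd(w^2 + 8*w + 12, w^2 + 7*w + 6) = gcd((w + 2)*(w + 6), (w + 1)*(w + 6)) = w + 6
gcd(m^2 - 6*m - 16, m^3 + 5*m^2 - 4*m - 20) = m + 2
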